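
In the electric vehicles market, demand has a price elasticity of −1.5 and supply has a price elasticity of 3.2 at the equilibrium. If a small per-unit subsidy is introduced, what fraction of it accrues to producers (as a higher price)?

Producer share = 15/47

For a small subsidy around the equilibrium, the benefit split depends on the relative slopes, which at a point are proportional to the elasticities.
Buyer share = εs/(εs + |εd|) = 3.2/(3.2 + 1.5) = 32/47; seller share = |εd|/(εs + |εd|) = 15/47.
So producers capture 15/47 of the subsidy.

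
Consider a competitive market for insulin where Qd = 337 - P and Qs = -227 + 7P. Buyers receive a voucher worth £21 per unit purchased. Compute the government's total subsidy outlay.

Pre-subsidy: 337 - P = -227 + 7P gives P* = 70.5, Q* = 266.5.
With the rebate, buyers effectively pay Pb = Ps − 21, where Ps is the price sellers receive.
Demand in terms of Ps becomes Qd = 337 − 1(Ps − 21) = 358 - Ps. Setting this equal to supply: 358 - Ps = -227 + 7Ps, so Ps = 73.125.
Buyers pay Pb = 73.125 − 21 = 52.125; Q' = -227 + 7·73.125 = 284.875.
Government outlay = subsidy × quantity = 21 × 284.875 = 5982.375.

Government cost = £5982.375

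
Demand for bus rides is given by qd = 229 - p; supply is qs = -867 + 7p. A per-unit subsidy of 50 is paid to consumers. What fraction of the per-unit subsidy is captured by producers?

Producer share = 0.125

Pre-subsidy: 229 - p = -867 + 7p gives p* = 137, q* = 92.
With the rebate, buyers effectively pay pb = ps − 50, where ps is the price sellers receive.
Demand in terms of ps becomes qd = 229 − 1(ps − 50) = 279 - ps. Setting this equal to supply: 279 - ps = -867 + 7ps, so ps = 143.25.
Buyers pay pb = 143.25 − 50 = 93.25; q' = -867 + 7·143.25 = 135.75.
Buyers' price falls by p* − pb = 137 − 93.25 = 43.75; sellers' price rises by ps − p* = 143.25 − 137 = 6.25.
So producers capture 6.25/50 = 0.125 of each unit of subsidy.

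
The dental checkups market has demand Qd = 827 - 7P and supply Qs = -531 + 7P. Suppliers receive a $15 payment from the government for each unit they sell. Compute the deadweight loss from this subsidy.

Deadweight loss = $393.75

Pre-subsidy: 827 - 7P = -531 + 7P gives P* = 97, Q* = 148.
With the subsidy, sellers receive Ps = Pb + 15 for each unit, where Pb is the price buyers pay.
Supply in terms of Pb becomes Qs = -531 + 7(Pb + 15) = -426 + 7Pb. Setting this equal to demand: 827 - 7Pb = -426 + 7Pb, so Pb = 89.5.
Sellers receive Ps = 89.5 + 15 = 104.5; Q' = 827 − 7·89.5 = 200.5.
The subsidy expands output by 200.5 − 148 = 52.5 past the efficient level; on those units the gap between marginal cost and willingness to pay runs from 0 up to 15.
DWL = ½ × 15 × 52.5 = 393.75.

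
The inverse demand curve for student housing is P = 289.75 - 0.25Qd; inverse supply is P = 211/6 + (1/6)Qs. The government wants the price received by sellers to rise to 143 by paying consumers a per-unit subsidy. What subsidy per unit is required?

Required subsidy s = 15 per unit

At a seller price of 143, quantity supplied is -211 + 6·143 = 647.
Buyers absorb 647 only when they pay Pb = 289.75 − 0.25·647 = 128.
s = Ps − Pb = 143 − 128 = 15.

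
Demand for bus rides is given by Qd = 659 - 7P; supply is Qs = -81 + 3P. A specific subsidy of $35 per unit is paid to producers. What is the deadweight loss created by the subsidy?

Deadweight loss = $1286.25

Pre-subsidy: 659 - 7P = -81 + 3P gives P* = 74, Q* = 141.
With the subsidy, sellers receive Ps = Pb + 35 for each unit, where Pb is the price buyers pay.
Supply in terms of Pb becomes Qs = -81 + 3(Pb + 35) = 24 + 3Pb. Setting this equal to demand: 659 - 7Pb = 24 + 3Pb, so Pb = 63.5.
Sellers receive Ps = 63.5 + 35 = 98.5; Q' = 659 − 7·63.5 = 214.5.
The subsidy expands output by 214.5 − 141 = 73.5 past the efficient level; on those units the gap between marginal cost and willingness to pay runs from 0 up to 35.
DWL = ½ × 35 × 73.5 = 1286.25.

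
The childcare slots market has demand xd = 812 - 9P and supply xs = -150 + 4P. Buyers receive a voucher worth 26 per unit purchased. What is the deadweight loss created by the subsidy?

Pre-subsidy: 812 - 9P = -150 + 4P gives P* = 74, x* = 146.
With the rebate, buyers effectively pay Pb = Ps − 26, where Ps is the price sellers receive.
Demand in terms of Ps becomes xd = 812 − 9(Ps − 26) = 1046 - 9Ps. Setting this equal to supply: 1046 - 9Ps = -150 + 4Ps, so Ps = 92.
Buyers pay Pb = 92 − 26 = 66; x' = -150 + 4·92 = 218.
The subsidy expands output by 218 − 146 = 72 past the efficient level; on those units the gap between marginal cost and willingness to pay runs from 0 up to 26.
DWL = ½ × 26 × 72 = 936.

Deadweight loss = 936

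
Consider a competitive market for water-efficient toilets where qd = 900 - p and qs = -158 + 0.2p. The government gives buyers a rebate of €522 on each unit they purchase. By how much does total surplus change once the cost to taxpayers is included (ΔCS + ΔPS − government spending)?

Pre-subsidy: 900 - p = -158 + 0.2p gives p* = 2645/3, q* = 55/3.
With the rebate, buyers effectively pay pb = ps − 522, where ps is the price sellers receive.
Demand in terms of ps becomes qd = 900 − 1(ps − 522) = 1422 - ps. Setting this equal to supply: 1422 - ps = -158 + 0.2ps, so ps = 3950/3.
Buyers pay pb = 3950/3 − 522 = 2384/3; q' = -158 + 0.2·(3950/3) = 316/3.
ΔCS = ½(55/3 + 316/3)(2645/3 − 2384/3) = 5379.5; ΔPS = ½(55/3 + 316/3)(3950/3 − 2645/3) = 26897.5.
Government spending = 522 × 316/3 = 54984.
Net change = 5379.5 + 26897.5 − 54984 = -22707. The loss equals the DWL triangle ½·522·87.

Net change in total surplus = -€22707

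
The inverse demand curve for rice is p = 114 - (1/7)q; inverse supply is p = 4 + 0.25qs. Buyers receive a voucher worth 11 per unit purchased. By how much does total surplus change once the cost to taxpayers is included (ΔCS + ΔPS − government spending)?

Pre-subsidy: 114 - (1/7)q = 4 + 0.25q gives q* = 280 and p* = 74.
With the rebate, buyers effectively pay pb = ps − 11, where ps is the price sellers receive.
On the curves, pb = 114 - (1/7)q and ps = 4 + 0.25q; the wedge ps − pb = 11 gives 4 + 0.25q − (114 - (1/7)q) = 11, so q' = 308.
Then pb = 114 − (1/7)·308 = 70 and ps = 4 + 0.25·308 = 81.
ΔCS = ½(280 + 308)(74 − 70) = 1176; ΔPS = ½(280 + 308)(81 − 74) = 2058.
Government spending = 11 × 308 = 3388.
Net change = 1176 + 2058 − 3388 = -154. The loss equals the DWL triangle ½·11·28.

Net change in total surplus = -154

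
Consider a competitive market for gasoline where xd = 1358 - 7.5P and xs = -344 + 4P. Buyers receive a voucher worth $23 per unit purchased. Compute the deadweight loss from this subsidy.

Pre-subsidy: 1358 - 7.5P = -344 + 4P gives P* = 148, x* = 248.
With the rebate, buyers effectively pay Pb = Ps − 23, where Ps is the price sellers receive.
Demand in terms of Ps becomes xd = 1358 − 7.5(Ps − 23) = 1530.5 - 7.5Ps. Setting this equal to supply: 1530.5 - 7.5Ps = -344 + 4Ps, so Ps = 163.
Buyers pay Pb = 163 − 23 = 140; x' = -344 + 4·163 = 308.
The subsidy expands output by 308 − 248 = 60 past the efficient level; on those units the gap between marginal cost and willingness to pay runs from 0 up to 23.
DWL = ½ × 23 × 60 = 690.

Deadweight loss = $690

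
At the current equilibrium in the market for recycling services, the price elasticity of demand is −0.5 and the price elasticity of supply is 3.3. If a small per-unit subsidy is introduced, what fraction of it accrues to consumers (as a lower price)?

Consumer share = 33/38

For a small subsidy around the equilibrium, the benefit split depends on the relative slopes, which at a point are proportional to the elasticities.
Buyer share = εs/(εs + |εd|) = 3.3/(3.3 + 0.5) = 33/38; seller share = |εd|/(εs + |εd|) = 5/38.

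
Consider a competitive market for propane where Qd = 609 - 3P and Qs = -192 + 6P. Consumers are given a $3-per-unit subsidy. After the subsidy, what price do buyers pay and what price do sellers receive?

Buyers pay $87; sellers receive $90

Pre-subsidy: 609 - 3P = -192 + 6P gives P* = 89, Q* = 342.
With the rebate, buyers effectively pay Pb = Ps − 3, where Ps is the price sellers receive.
Demand in terms of Ps becomes Qd = 609 − 3(Ps − 3) = 618 - 3Ps. Setting this equal to supply: 618 - 3Ps = -192 + 6Ps, so Ps = 90.
Buyers pay Pb = 90 − 3 = 87; Q' = -192 + 6·90 = 348.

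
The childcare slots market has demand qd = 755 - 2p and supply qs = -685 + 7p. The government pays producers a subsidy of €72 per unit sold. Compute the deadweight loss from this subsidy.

Pre-subsidy: 755 - 2p = -685 + 7p gives p* = 160, q* = 435.
With the subsidy, sellers receive ps = pb + 72 for each unit, where pb is the price buyers pay.
Supply in terms of pb becomes qs = -685 + 7(pb + 72) = -181 + 7pb. Setting this equal to demand: 755 - 2pb = -181 + 7pb, so pb = 104.
Sellers receive ps = 104 + 72 = 176; q' = 755 − 2·104 = 547.
The subsidy expands output by 547 − 435 = 112 past the efficient level; on those units the gap between marginal cost and willingness to pay runs from 0 up to 72.
DWL = ½ × 72 × 112 = 4032.

Deadweight loss = €4032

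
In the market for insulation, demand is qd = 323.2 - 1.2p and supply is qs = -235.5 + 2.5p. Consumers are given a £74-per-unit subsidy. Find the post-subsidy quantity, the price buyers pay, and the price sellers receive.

q' = 202; buyers pay £101; sellers receive £175

Pre-subsidy: 323.2 - 1.2p = -235.5 + 2.5p gives p* = 151, q* = 142.
With the rebate, buyers effectively pay pb = ps − 74, where ps is the price sellers receive.
Demand in terms of ps becomes qd = 323.2 − 1.2(ps − 74) = 412 - 1.2ps. Setting this equal to supply: 412 - 1.2ps = -235.5 + 2.5ps, so ps = 175.
Buyers pay pb = 175 − 74 = 101; q' = -235.5 + 2.5·175 = 202.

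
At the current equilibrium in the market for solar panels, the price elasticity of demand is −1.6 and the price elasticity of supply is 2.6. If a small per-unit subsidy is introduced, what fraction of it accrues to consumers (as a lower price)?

For a small subsidy around the equilibrium, the benefit split depends on the relative slopes, which at a point are proportional to the elasticities.
Buyer share = εs/(εs + |εd|) = 2.6/(2.6 + 1.6) = 13/21; seller share = |εd|/(εs + |εd|) = 8/21.

Consumer share = 13/21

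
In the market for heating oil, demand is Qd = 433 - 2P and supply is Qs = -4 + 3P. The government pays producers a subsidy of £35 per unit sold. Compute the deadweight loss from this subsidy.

Deadweight loss = £735

Pre-subsidy: 433 - 2P = -4 + 3P gives P* = 87.4, Q* = 258.2.
With the subsidy, sellers receive Ps = Pb + 35 for each unit, where Pb is the price buyers pay.
Supply in terms of Pb becomes Qs = -4 + 3(Pb + 35) = 101 + 3Pb. Setting this equal to demand: 433 - 2Pb = 101 + 3Pb, so Pb = 66.4.
Sellers receive Ps = 66.4 + 35 = 101.4; Q' = 433 − 2·66.4 = 300.2.
The subsidy expands output by 300.2 − 258.2 = 42 past the efficient level; on those units the gap between marginal cost and willingness to pay runs from 0 up to 35.
DWL = ½ × 35 × 42 = 735.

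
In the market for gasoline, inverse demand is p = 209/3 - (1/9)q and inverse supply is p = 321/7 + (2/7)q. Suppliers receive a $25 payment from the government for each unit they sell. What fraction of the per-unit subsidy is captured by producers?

Producer share = 0.72

Pre-subsidy: 209/3 - (1/9)q = 321/7 + (2/7)q gives q* = 60 and p* = 63.
With the subsidy, sellers receive ps = pb + 25 for each unit, where pb is the price buyers pay.
On the curves, pb = 209/3 - (1/9)q and ps = 321/7 + (2/7)q; the wedge ps − pb = 25 gives 321/7 + (2/7)q − (209/3 - (1/9)q) = 25, so q' = 123.
Then pb = 209/3 − (1/9)·123 = 56 and ps = 321/7 + (2/7)·123 = 81.
Buyers' price falls by p* − pb = 63 − 56 = 7; sellers' price rises by ps − p* = 81 − 63 = 18.
So producers capture 18/25 = 0.72 of each unit of subsidy.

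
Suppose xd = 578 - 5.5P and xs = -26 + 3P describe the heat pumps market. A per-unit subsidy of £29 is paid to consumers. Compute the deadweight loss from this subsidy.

Deadweight loss = 27753/34

Pre-subsidy: 578 - 5.5P = -26 + 3P gives P* = 1208/17, x* = 3182/17.
With the rebate, buyers effectively pay Pb = Ps − 29, where Ps is the price sellers receive.
Demand in terms of Ps becomes xd = 578 − 5.5(Ps − 29) = 737.5 - 5.5Ps. Setting this equal to supply: 737.5 - 5.5Ps = -26 + 3Ps, so Ps = 1527/17.
Buyers pay Pb = 1527/17 − 29 = 1034/17; x' = -26 + 3·(1527/17) = 4139/17.
The subsidy expands output by 4139/17 − 3182/17 = 957/17 past the efficient level; on those units the gap between marginal cost and willingness to pay runs from 0 up to 29.
DWL = ½ × 29 × 957/17 = 27753/34.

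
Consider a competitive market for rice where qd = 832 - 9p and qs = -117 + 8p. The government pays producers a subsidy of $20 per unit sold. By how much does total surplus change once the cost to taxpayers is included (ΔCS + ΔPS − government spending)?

Net change in total surplus = -14400/17

Pre-subsidy: 832 - 9p = -117 + 8p gives p* = 949/17, q* = 5603/17.
With the subsidy, sellers receive ps = pb + 20 for each unit, where pb is the price buyers pay.
Supply in terms of pb becomes qs = -117 + 8(pb + 20) = 43 + 8pb. Setting this equal to demand: 832 - 9pb = 43 + 8pb, so pb = 789/17.
Sellers receive ps = 789/17 + 20 = 1129/17; q' = 832 − 9·(789/17) = 7043/17.
ΔCS = ½(5603/17 + 7043/17)(949/17 − 789/17) = 1011680/289; ΔPS = ½(5603/17 + 7043/17)(1129/17 − 949/17) = 1138140/289.
Government spending = 20 × 7043/17 = 140860/17.
Net change = 1011680/289 + 1138140/289 − 140860/17 = -14400/17. The loss equals the DWL triangle ½·20·1440/17.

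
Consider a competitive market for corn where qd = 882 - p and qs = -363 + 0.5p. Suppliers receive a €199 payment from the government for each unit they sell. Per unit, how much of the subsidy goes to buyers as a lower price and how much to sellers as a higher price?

Pre-subsidy: 882 - p = -363 + 0.5p gives p* = 830, q* = 52.
With the subsidy, sellers receive ps = pb + 199 for each unit, where pb is the price buyers pay.
Supply in terms of pb becomes qs = -363 + 0.5(pb + 199) = -263.5 + 0.5pb. Setting this equal to demand: 882 - pb = -263.5 + 0.5pb, so pb = 2291/3.
Sellers receive ps = 2291/3 + 199 = 2888/3; q' = 882 − 1·(2291/3) = 355/3.
Buyers' price falls by p* − pb = 830 − 2291/3 = 199/3; sellers' price rises by ps − p* = 2888/3 − 830 = 398/3.

Buyers gain 199/3 per unit; sellers gain 398/3 per unit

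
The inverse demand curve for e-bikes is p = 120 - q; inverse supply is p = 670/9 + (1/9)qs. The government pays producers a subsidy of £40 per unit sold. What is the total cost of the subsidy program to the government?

Pre-subsidy: 120 - q = 670/9 + (1/9)q gives q* = 41 and p* = 79.
With the subsidy, sellers receive ps = pb + 40 for each unit, where pb is the price buyers pay.
On the curves, pb = 120 - q and ps = 670/9 + (1/9)q; the wedge ps − pb = 40 gives 670/9 + (1/9)q − (120 - q) = 40, so q' = 77.
Then pb = 120 − 1·77 = 43 and ps = 670/9 + (1/9)·77 = 83.
Government outlay = subsidy × quantity = 40 × 77 = 3080.

Government cost = £3080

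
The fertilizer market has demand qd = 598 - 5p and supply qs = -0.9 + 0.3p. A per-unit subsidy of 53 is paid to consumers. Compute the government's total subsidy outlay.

Government cost = 2544

Pre-subsidy: 598 - 5p = -0.9 + 0.3p gives p* = 113, q* = 33.
With the rebate, buyers effectively pay pb = ps − 53, where ps is the price sellers receive.
Demand in terms of ps becomes qd = 598 − 5(ps − 53) = 863 - 5ps. Setting this equal to supply: 863 - 5ps = -0.9 + 0.3ps, so ps = 163.
Buyers pay pb = 163 − 53 = 110; q' = -0.9 + 0.3·163 = 48.
Government outlay = subsidy × quantity = 53 × 48 = 2544.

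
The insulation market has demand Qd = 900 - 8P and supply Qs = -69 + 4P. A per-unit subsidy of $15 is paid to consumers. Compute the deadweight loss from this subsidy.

Deadweight loss = $300

Pre-subsidy: 900 - 8P = -69 + 4P gives P* = 80.75, Q* = 254.
With the rebate, buyers effectively pay Pb = Ps − 15, where Ps is the price sellers receive.
Demand in terms of Ps becomes Qd = 900 − 8(Ps − 15) = 1020 - 8Ps. Setting this equal to supply: 1020 - 8Ps = -69 + 4Ps, so Ps = 90.75.
Buyers pay Pb = 90.75 − 15 = 75.75; Q' = -69 + 4·90.75 = 294.
The subsidy expands output by 294 − 254 = 40 past the efficient level; on those units the gap between marginal cost and willingness to pay runs from 0 up to 15.
DWL = ½ × 15 × 40 = 300.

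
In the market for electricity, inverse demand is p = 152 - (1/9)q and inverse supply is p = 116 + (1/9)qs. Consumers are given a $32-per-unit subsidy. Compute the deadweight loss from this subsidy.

Pre-subsidy: 152 - (1/9)q = 116 + (1/9)q gives q* = 162 and p* = 134.
With the rebate, buyers effectively pay pb = ps − 32, where ps is the price sellers receive.
On the curves, pb = 152 - (1/9)q and ps = 116 + (1/9)q; the wedge ps − pb = 32 gives 116 + (1/9)q − (152 - (1/9)q) = 32, so q' = 306.
Then pb = 152 − (1/9)·306 = 118 and ps = 116 + (1/9)·306 = 150.
The subsidy expands output by 306 − 162 = 144 past the efficient level; on those units the gap between marginal cost and willingness to pay runs from 0 up to 32.
DWL = ½ × 32 × 144 = 2304.

Deadweight loss = $2304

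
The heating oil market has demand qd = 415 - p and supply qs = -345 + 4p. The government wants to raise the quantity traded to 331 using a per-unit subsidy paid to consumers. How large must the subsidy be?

Required subsidy s = 85 per unit

At q = 331, invert demand for the buyer price: pb = (415 − 331)/1 = 84; invert supply for the seller price: ps = (331 − (-345))/4 = 169.
The subsidy must fill the gap: s = ps − pb = 169 − 84 = 85.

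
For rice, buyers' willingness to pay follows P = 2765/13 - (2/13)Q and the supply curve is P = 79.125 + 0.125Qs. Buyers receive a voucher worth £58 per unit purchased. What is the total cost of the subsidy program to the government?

Government cost = £39846

Pre-subsidy: 2765/13 - (2/13)Q = 79.125 + 0.125Q gives Q* = 479 and P* = 139.
With the rebate, buyers effectively pay Pb = Ps − 58, where Ps is the price sellers receive.
On the curves, Pb = 2765/13 - (2/13)Q and Ps = 79.125 + 0.125Q; the wedge Ps − Pb = 58 gives 79.125 + 0.125Q − (2765/13 - (2/13)Q) = 58, so Q' = 687.
Then Pb = 2765/13 − (2/13)·687 = 107 and Ps = 79.125 + 0.125·687 = 165.
Government outlay = subsidy × quantity = 58 × 687 = 39846.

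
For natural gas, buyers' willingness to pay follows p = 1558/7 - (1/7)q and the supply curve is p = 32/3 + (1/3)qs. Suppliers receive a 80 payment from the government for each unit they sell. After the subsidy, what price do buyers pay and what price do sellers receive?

Pre-subsidy: 1558/7 - (1/7)q = 32/3 + (1/3)q gives q* = 445 and p* = 159.
With the subsidy, sellers receive ps = pb + 80 for each unit, where pb is the price buyers pay.
On the curves, pb = 1558/7 - (1/7)q and ps = 32/3 + (1/3)q; the wedge ps − pb = 80 gives 32/3 + (1/3)q − (1558/7 - (1/7)q) = 80, so q' = 613.
Then pb = 1558/7 − (1/7)·613 = 135 and ps = 32/3 + (1/3)·613 = 215.

Buyers pay 135; sellers receive 215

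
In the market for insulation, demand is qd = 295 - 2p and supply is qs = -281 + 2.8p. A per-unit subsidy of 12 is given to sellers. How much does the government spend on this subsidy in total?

Pre-subsidy: 295 - 2p = -281 + 2.8p gives p* = 120, q* = 55.
With the subsidy, sellers receive ps = pb + 12 for each unit, where pb is the price buyers pay.
Supply in terms of pb becomes qs = -281 + 2.8(pb + 12) = -247.4 + 2.8pb. Setting this equal to demand: 295 - 2pb = -247.4 + 2.8pb, so pb = 113.
Sellers receive ps = 113 + 12 = 125; q' = 295 − 2·113 = 69.
Government outlay = subsidy × quantity = 12 × 69 = 828.

Government cost = 828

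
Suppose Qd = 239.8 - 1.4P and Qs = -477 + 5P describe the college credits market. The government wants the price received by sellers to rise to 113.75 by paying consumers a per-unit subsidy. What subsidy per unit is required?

At a seller price of 113.75, quantity supplied is -477 + 5·113.75 = 91.75.
Buyers absorb 91.75 only when they pay Pb with 239.8 − 1.4·Pb = 91.75, i.e. Pb = 105.75.
s = Ps − Pb = 113.75 − 105.75 = 8.

Required subsidy s = 8 per unit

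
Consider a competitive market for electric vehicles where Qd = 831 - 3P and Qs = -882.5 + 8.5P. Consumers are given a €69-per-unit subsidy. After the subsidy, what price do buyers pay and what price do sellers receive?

Pre-subsidy: 831 - 3P = -882.5 + 8.5P gives P* = 149, Q* = 384.
With the rebate, buyers effectively pay Pb = Ps − 69, where Ps is the price sellers receive.
Demand in terms of Ps becomes Qd = 831 − 3(Ps − 69) = 1038 - 3Ps. Setting this equal to supply: 1038 - 3Ps = -882.5 + 8.5Ps, so Ps = 167.
Buyers pay Pb = 167 − 69 = 98; Q' = -882.5 + 8.5·167 = 537.

Buyers pay €98; sellers receive €167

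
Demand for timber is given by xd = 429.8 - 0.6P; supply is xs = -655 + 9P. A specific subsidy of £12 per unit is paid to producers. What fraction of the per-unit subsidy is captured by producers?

Pre-subsidy: 429.8 - 0.6P = -655 + 9P gives P* = 113, x* = 362.
With the subsidy, sellers receive Ps = Pb + 12 for each unit, where Pb is the price buyers pay.
Supply in terms of Pb becomes xs = -655 + 9(Pb + 12) = -547 + 9Pb. Setting this equal to demand: 429.8 - 0.6Pb = -547 + 9Pb, so Pb = 101.75.
Sellers receive Ps = 101.75 + 12 = 113.75; x' = 429.8 − 0.6·101.75 = 368.75.
Buyers' price falls by P* − Pb = 113 − 101.75 = 11.25; sellers' price rises by Ps − P* = 113.75 − 113 = 0.75.
So producers capture 0.75/12 = 0.0625 of each unit of subsidy.

Producer share = 0.0625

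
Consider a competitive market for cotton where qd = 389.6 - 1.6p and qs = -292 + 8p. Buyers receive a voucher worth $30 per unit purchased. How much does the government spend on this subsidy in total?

Pre-subsidy: 389.6 - 1.6p = -292 + 8p gives p* = 71, q* = 276.
With the rebate, buyers effectively pay pb = ps − 30, where ps is the price sellers receive.
Demand in terms of ps becomes qd = 389.6 − 1.6(ps − 30) = 437.6 - 1.6ps. Setting this equal to supply: 437.6 - 1.6ps = -292 + 8ps, so ps = 76.
Buyers pay pb = 76 − 30 = 46; q' = -292 + 8·76 = 316.
Government outlay = subsidy × quantity = 30 × 316 = 9480.

Government cost = $9480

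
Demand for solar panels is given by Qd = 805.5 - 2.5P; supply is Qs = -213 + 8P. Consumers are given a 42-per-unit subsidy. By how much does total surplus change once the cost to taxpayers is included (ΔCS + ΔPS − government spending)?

Pre-subsidy: 805.5 - 2.5P = -213 + 8P gives P* = 97, Q* = 563.
With the rebate, buyers effectively pay Pb = Ps − 42, where Ps is the price sellers receive.
Demand in terms of Ps becomes Qd = 805.5 − 2.5(Ps − 42) = 910.5 - 2.5Ps. Setting this equal to supply: 910.5 - 2.5Ps = -213 + 8Ps, so Ps = 107.
Buyers pay Pb = 107 − 42 = 65; Q' = -213 + 8·107 = 643.
ΔCS = ½(563 + 643)(97 − 65) = 19296; ΔPS = ½(563 + 643)(107 − 97) = 6030.
Government spending = 42 × 643 = 27006.
Net change = 19296 + 6030 − 27006 = -1680. The loss equals the DWL triangle ½·42·80.

Net change in total surplus = -1680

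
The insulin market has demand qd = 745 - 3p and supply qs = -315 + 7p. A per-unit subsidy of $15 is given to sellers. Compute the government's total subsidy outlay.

Government cost = $6877.5

Pre-subsidy: 745 - 3p = -315 + 7p gives p* = 106, q* = 427.
With the subsidy, sellers receive ps = pb + 15 for each unit, where pb is the price buyers pay.
Supply in terms of pb becomes qs = -315 + 7(pb + 15) = -210 + 7pb. Setting this equal to demand: 745 - 3pb = -210 + 7pb, so pb = 95.5.
Sellers receive ps = 95.5 + 15 = 110.5; q' = 745 − 3·95.5 = 458.5.
Government outlay = subsidy × quantity = 15 × 458.5 = 6877.5.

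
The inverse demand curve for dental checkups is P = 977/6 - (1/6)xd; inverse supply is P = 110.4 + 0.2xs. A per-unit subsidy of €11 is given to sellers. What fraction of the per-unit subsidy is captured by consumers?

Pre-subsidy: 977/6 - (1/6)x = 110.4 + 0.2x gives x* = 143 and P* = 139.
With the subsidy, sellers receive Ps = Pb + 11 for each unit, where Pb is the price buyers pay.
On the curves, Pb = 977/6 - (1/6)x and Ps = 110.4 + 0.2x; the wedge Ps − Pb = 11 gives 110.4 + 0.2x − (977/6 - (1/6)x) = 11, so x' = 173.
Then Pb = 977/6 − (1/6)·173 = 134 and Ps = 110.4 + 0.2·173 = 145.
Buyers' price falls by P* − Pb = 139 − 134 = 5; sellers' price rises by Ps − P* = 145 − 139 = 6.
So consumers capture 5/11 = 5/11 of each unit of subsidy.

Consumer share = 5/11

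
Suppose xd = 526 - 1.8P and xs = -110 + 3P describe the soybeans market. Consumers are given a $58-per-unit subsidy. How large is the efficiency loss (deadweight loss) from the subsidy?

Pre-subsidy: 526 - 1.8P = -110 + 3P gives P* = 132.5, x* = 287.5.
With the rebate, buyers effectively pay Pb = Ps − 58, where Ps is the price sellers receive.
Demand in terms of Ps becomes xd = 526 − 1.8(Ps − 58) = 630.4 - 1.8Ps. Setting this equal to supply: 630.4 - 1.8Ps = -110 + 3Ps, so Ps = 154.25.
Buyers pay Pb = 154.25 − 58 = 96.25; x' = -110 + 3·154.25 = 352.75.
The subsidy expands output by 352.75 − 287.5 = 65.25 past the efficient level; on those units the gap between marginal cost and willingness to pay runs from 0 up to 58.
DWL = ½ × 58 × 65.25 = 1892.25.

Deadweight loss = $1892.25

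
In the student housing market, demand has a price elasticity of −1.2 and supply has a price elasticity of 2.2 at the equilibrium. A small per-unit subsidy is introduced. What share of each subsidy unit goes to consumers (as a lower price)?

For a small subsidy around the equilibrium, the benefit split depends on the relative slopes, which at a point are proportional to the elasticities.
Buyer share = εs/(εs + |εd|) = 2.2/(2.2 + 1.2) = 11/17; seller share = |εd|/(εs + |εd|) = 6/17.

Consumer share = 11/17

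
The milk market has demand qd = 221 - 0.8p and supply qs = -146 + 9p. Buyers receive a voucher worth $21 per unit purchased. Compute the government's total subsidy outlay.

Government cost = 30351/7

Pre-subsidy: 221 - 0.8p = -146 + 9p gives p* = 1835/49, q* = 9361/49.
With the rebate, buyers effectively pay pb = ps − 21, where ps is the price sellers receive.
Demand in terms of ps becomes qd = 221 − 0.8(ps − 21) = 237.8 - 0.8ps. Setting this equal to supply: 237.8 - 0.8ps = -146 + 9ps, so ps = 1919/49.
Buyers pay pb = 1919/49 − 21 = 890/49; q' = -146 + 9·(1919/49) = 10117/49.
Government outlay = subsidy × quantity = 21 × 10117/49 = 30351/7.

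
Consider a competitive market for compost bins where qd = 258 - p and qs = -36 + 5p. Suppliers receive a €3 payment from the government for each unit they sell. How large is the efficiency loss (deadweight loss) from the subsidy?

Deadweight loss = €3.75

Pre-subsidy: 258 - p = -36 + 5p gives p* = 49, q* = 209.
With the subsidy, sellers receive ps = pb + 3 for each unit, where pb is the price buyers pay.
Supply in terms of pb becomes qs = -36 + 5(pb + 3) = -21 + 5pb. Setting this equal to demand: 258 - pb = -21 + 5pb, so pb = 46.5.
Sellers receive ps = 46.5 + 3 = 49.5; q' = 258 − 1·46.5 = 211.5.
The subsidy expands output by 211.5 − 209 = 2.5 past the efficient level; on those units the gap between marginal cost and willingness to pay runs from 0 up to 3.
DWL = ½ × 3 × 2.5 = 3.75.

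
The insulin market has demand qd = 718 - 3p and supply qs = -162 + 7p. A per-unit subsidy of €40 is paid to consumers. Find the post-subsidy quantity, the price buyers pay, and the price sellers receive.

q' = 538; buyers pay €60; sellers receive €100

Pre-subsidy: 718 - 3p = -162 + 7p gives p* = 88, q* = 454.
With the rebate, buyers effectively pay pb = ps − 40, where ps is the price sellers receive.
Demand in terms of ps becomes qd = 718 − 3(ps − 40) = 838 - 3ps. Setting this equal to supply: 838 - 3ps = -162 + 7ps, so ps = 100.
Buyers pay pb = 100 − 40 = 60; q' = -162 + 7·100 = 538.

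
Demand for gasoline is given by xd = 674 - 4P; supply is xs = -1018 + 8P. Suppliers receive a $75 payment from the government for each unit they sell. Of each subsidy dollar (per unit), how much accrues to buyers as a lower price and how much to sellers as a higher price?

Pre-subsidy: 674 - 4P = -1018 + 8P gives P* = 141, x* = 110.
With the subsidy, sellers receive Ps = Pb + 75 for each unit, where Pb is the price buyers pay.
Supply in terms of Pb becomes xs = -1018 + 8(Pb + 75) = -418 + 8Pb. Setting this equal to demand: 674 - 4Pb = -418 + 8Pb, so Pb = 91.
Sellers receive Ps = 91 + 75 = 166; x' = 674 − 4·91 = 310.
Buyers' price falls by P* − Pb = 141 − 91 = 50; sellers' price rises by Ps − P* = 166 − 141 = 25.

Buyers gain $50 per unit; sellers gain $25 per unit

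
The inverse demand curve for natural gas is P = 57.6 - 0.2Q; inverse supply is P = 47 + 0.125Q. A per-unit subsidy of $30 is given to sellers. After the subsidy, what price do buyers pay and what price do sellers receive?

Buyers pay 424/13; sellers receive 814/13

Pre-subsidy: 57.6 - 0.2Q = 47 + 0.125Q gives Q* = 424/13 and P* = 664/13.
With the subsidy, sellers receive Ps = Pb + 30 for each unit, where Pb is the price buyers pay.
On the curves, Pb = 57.6 - 0.2Q and Ps = 47 + 0.125Q; the wedge Ps − Pb = 30 gives 47 + 0.125Q − (57.6 - 0.2Q) = 30, so Q' = 1624/13.
Then Pb = 57.6 − 0.2·(1624/13) = 424/13 and Ps = 47 + 0.125·(1624/13) = 814/13.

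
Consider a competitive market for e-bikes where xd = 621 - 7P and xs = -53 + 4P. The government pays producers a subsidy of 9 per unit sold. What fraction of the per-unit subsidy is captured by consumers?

Consumer share = 4/11

Pre-subsidy: 621 - 7P = -53 + 4P gives P* = 674/11, x* = 2113/11.
With the subsidy, sellers receive Ps = Pb + 9 for each unit, where Pb is the price buyers pay.
Supply in terms of Pb becomes xs = -53 + 4(Pb + 9) = -17 + 4Pb. Setting this equal to demand: 621 - 7Pb = -17 + 4Pb, so Pb = 58.
Sellers receive Ps = 58 + 9 = 67; x' = 621 − 7·58 = 215.
Buyers' price falls by P* − Pb = 674/11 − 58 = 36/11; sellers' price rises by Ps − P* = 67 − 674/11 = 63/11.
So consumers capture (36/11)/9 = 4/11 of each unit of subsidy.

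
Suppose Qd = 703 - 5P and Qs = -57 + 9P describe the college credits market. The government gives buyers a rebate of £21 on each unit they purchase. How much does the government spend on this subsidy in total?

Government cost = £10480.5

Pre-subsidy: 703 - 5P = -57 + 9P gives P* = 380/7, Q* = 3021/7.
With the rebate, buyers effectively pay Pb = Ps − 21, where Ps is the price sellers receive.
Demand in terms of Ps becomes Qd = 703 − 5(Ps − 21) = 808 - 5Ps. Setting this equal to supply: 808 - 5Ps = -57 + 9Ps, so Ps = 865/14.
Buyers pay Pb = 865/14 − 21 = 571/14; Q' = -57 + 9·(865/14) = 6987/14.
Government outlay = subsidy × quantity = 21 × 6987/14 = 10480.5.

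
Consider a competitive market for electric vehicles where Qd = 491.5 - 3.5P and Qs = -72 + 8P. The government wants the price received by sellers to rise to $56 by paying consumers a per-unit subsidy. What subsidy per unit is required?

At a seller price of 56, quantity supplied is -72 + 8·56 = 376.
Buyers absorb 376 only when they pay Pb with 491.5 − 3.5·Pb = 376, i.e. Pb = 33.
s = Ps − Pb = 56 − 33 = 23.

Required subsidy s = $23 per unit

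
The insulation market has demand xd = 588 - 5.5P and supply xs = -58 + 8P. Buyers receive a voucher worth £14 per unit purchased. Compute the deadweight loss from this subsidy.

Pre-subsidy: 588 - 5.5P = -58 + 8P gives P* = 1292/27, x* = 8770/27.
With the rebate, buyers effectively pay Pb = Ps − 14, where Ps is the price sellers receive.
Demand in terms of Ps becomes xd = 588 − 5.5(Ps − 14) = 665 - 5.5Ps. Setting this equal to supply: 665 - 5.5Ps = -58 + 8Ps, so Ps = 482/9.
Buyers pay Pb = 482/9 − 14 = 356/9; x' = -58 + 8·(482/9) = 3334/9.
The subsidy expands output by 3334/9 − 8770/27 = 1232/27 past the efficient level; on those units the gap between marginal cost and willingness to pay runs from 0 up to 14.
DWL = ½ × 14 × 1232/27 = 8624/27.

Deadweight loss = 8624/27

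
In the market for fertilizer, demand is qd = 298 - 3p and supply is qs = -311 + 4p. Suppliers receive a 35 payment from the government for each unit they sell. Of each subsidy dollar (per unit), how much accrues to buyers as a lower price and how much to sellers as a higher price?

Buyers gain 20 per unit; sellers gain 15 per unit

Pre-subsidy: 298 - 3p = -311 + 4p gives p* = 87, q* = 37.
With the subsidy, sellers receive ps = pb + 35 for each unit, where pb is the price buyers pay.
Supply in terms of pb becomes qs = -311 + 4(pb + 35) = -171 + 4pb. Setting this equal to demand: 298 - 3pb = -171 + 4pb, so pb = 67.
Sellers receive ps = 67 + 35 = 102; q' = 298 − 3·67 = 97.
Buyers' price falls by p* − pb = 87 − 67 = 20; sellers' price rises by ps − p* = 102 − 87 = 15.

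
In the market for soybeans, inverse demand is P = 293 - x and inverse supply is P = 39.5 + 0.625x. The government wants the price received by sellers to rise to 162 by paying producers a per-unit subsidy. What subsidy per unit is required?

Required subsidy s = 65 per unit

At a seller price of 162, quantity supplied is -63.2 + 1.6·162 = 196.
Buyers absorb 196 only when they pay Pb = 293 − 1·196 = 97.
s = Ps − Pb = 162 − 97 = 65.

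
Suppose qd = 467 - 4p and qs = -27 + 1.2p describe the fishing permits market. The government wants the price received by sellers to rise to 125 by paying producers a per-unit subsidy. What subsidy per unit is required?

At a seller price of 125, quantity supplied is -27 + 1.2·125 = 123.
Buyers absorb 123 only when they pay pb with 467 − 4·pb = 123, i.e. pb = 86.
s = ps − pb = 125 − 86 = 39.

Required subsidy s = 39 per unit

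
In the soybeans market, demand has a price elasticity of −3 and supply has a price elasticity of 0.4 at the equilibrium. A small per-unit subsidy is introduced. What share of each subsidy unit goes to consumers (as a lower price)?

For a small subsidy around the equilibrium, the benefit split depends on the relative slopes, which at a point are proportional to the elasticities.
Buyer share = εs/(εs + |εd|) = 0.4/(0.4 + 3) = 2/17; seller share = |εd|/(εs + |εd|) = 15/17.

Consumer share = 2/17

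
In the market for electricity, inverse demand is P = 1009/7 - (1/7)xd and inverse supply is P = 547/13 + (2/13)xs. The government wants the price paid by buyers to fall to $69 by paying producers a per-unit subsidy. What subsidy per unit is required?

At a buyer price of 69, quantity demanded is 1009 − 7·69 = 526.
Sellers supply 526 only when they receive Ps = 547/13 + (2/13)·526 = 123.
s = Ps − Pb = 123 − 69 = 54.

Required subsidy s = $54 per unit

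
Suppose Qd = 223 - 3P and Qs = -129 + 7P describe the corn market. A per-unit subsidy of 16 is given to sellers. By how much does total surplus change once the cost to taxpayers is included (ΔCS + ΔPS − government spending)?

Pre-subsidy: 223 - 3P = -129 + 7P gives P* = 35.2, Q* = 117.4.
With the subsidy, sellers receive Ps = Pb + 16 for each unit, where Pb is the price buyers pay.
Supply in terms of Pb becomes Qs = -129 + 7(Pb + 16) = -17 + 7Pb. Setting this equal to demand: 223 - 3Pb = -17 + 7Pb, so Pb = 24.
Sellers receive Ps = 24 + 16 = 40; Q' = 223 − 3·24 = 151.
ΔCS = ½(117.4 + 151)(35.2 − 24) = 1503.04; ΔPS = ½(117.4 + 151)(40 − 35.2) = 644.16.
Government spending = 16 × 151 = 2416.
Net change = 1503.04 + 644.16 − 2416 = -268.8. The loss equals the DWL triangle ½·16·33.6.

Net change in total surplus = -268.8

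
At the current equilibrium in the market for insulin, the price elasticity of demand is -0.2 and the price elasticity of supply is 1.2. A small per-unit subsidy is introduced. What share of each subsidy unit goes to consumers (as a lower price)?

For a small subsidy around the equilibrium, the benefit split depends on the relative slopes, which at a point are proportional to the elasticities.
Buyer share = εs/(εs + |εd|) = 1.2/(1.2 + 0.2) = 6/7; seller share = |εd|/(εs + |εd|) = 1/7.

Consumer share = 6/7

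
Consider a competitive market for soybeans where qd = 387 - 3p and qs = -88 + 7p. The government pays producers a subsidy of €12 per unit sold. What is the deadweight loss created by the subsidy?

Deadweight loss = €151.2

Pre-subsidy: 387 - 3p = -88 + 7p gives p* = 47.5, q* = 244.5.
With the subsidy, sellers receive ps = pb + 12 for each unit, where pb is the price buyers pay.
Supply in terms of pb becomes qs = -88 + 7(pb + 12) = -4 + 7pb. Setting this equal to demand: 387 - 3pb = -4 + 7pb, so pb = 39.1.
Sellers receive ps = 39.1 + 12 = 51.1; q' = 387 − 3·39.1 = 269.7.
The subsidy expands output by 269.7 − 244.5 = 25.2 past the efficient level; on those units the gap between marginal cost and willingness to pay runs from 0 up to 12.
DWL = ½ × 12 × 25.2 = 151.2.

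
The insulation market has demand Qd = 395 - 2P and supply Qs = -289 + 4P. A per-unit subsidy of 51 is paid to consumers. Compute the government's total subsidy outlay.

Government cost = 11985

Pre-subsidy: 395 - 2P = -289 + 4P gives P* = 114, Q* = 167.
With the rebate, buyers effectively pay Pb = Ps − 51, where Ps is the price sellers receive.
Demand in terms of Ps becomes Qd = 395 − 2(Ps − 51) = 497 - 2Ps. Setting this equal to supply: 497 - 2Ps = -289 + 4Ps, so Ps = 131.
Buyers pay Pb = 131 − 51 = 80; Q' = -289 + 4·131 = 235.
Government outlay = subsidy × quantity = 51 × 235 = 11985.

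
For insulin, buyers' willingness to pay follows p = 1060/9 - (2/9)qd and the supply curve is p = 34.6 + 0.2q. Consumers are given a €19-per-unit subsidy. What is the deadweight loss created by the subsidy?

Pre-subsidy: 1060/9 - (2/9)q = 34.6 + 0.2q gives q* = 197 and p* = 74.
With the rebate, buyers effectively pay pb = ps − 19, where ps is the price sellers receive.
On the curves, pb = 1060/9 - (2/9)q and ps = 34.6 + 0.2q; the wedge ps − pb = 19 gives 34.6 + 0.2q − (1060/9 - (2/9)q) = 19, so q' = 242.
Then pb = 1060/9 − (2/9)·242 = 64 and ps = 34.6 + 0.2·242 = 83.
The subsidy expands output by 242 − 197 = 45 past the efficient level; on those units the gap between marginal cost and willingness to pay runs from 0 up to 19.
DWL = ½ × 19 × 45 = 427.5.

Deadweight loss = €427.5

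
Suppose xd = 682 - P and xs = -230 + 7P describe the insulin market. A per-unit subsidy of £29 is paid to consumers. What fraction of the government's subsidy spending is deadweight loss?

DWL / government spending = 203/9494

Pre-subsidy: 682 - P = -230 + 7P gives P* = 114, x* = 568.
With the rebate, buyers effectively pay Pb = Ps − 29, where Ps is the price sellers receive.
Demand in terms of Ps becomes xd = 682 − 1(Ps − 29) = 711 - Ps. Setting this equal to supply: 711 - Ps = -230 + 7Ps, so Ps = 117.625.
Buyers pay Pb = 117.625 − 29 = 88.625; x' = -230 + 7·117.625 = 593.375.
ΔCS = ½(568 + 593.375)(114 − 88.625) = 14734.9453125; ΔPS = ½(568 + 593.375)(117.625 − 114) = 2104.9921875.
Government spending = 29 × 593.375 = 17207.875.
DWL = ½ × 29 × (593.375 − 568) = 367.9375; fraction = 367.9375 / 17207.875 = 203/9494.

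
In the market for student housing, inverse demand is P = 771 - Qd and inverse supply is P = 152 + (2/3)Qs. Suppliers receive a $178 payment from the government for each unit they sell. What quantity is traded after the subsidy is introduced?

Pre-subsidy: 771 - Q = 152 + (2/3)Q gives Q* = 371.4 and P* = 399.6.
With the subsidy, sellers receive Ps = Pb + 178 for each unit, where Pb is the price buyers pay.
On the curves, Pb = 771 - Q and Ps = 152 + (2/3)Q; the wedge Ps − Pb = 178 gives 152 + (2/3)Q − (771 - Q) = 178, so Q' = 478.2.
Then Pb = 771 − 1·478.2 = 292.8 and Ps = 152 + (2/3)·478.2 = 470.8.

Q' = 478.2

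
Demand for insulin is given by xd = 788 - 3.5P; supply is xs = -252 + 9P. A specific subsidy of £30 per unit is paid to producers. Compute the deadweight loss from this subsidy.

Pre-subsidy: 788 - 3.5P = -252 + 9P gives P* = 83.2, x* = 496.8.
With the subsidy, sellers receive Ps = Pb + 30 for each unit, where Pb is the price buyers pay.
Supply in terms of Pb becomes xs = -252 + 9(Pb + 30) = 18 + 9Pb. Setting this equal to demand: 788 - 3.5Pb = 18 + 9Pb, so Pb = 61.6.
Sellers receive Ps = 61.6 + 30 = 91.6; x' = 788 − 3.5·61.6 = 572.4.
The subsidy expands output by 572.4 − 496.8 = 75.6 past the efficient level; on those units the gap between marginal cost and willingness to pay runs from 0 up to 30.
DWL = ½ × 30 × 75.6 = 1134.

Deadweight loss = £1134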